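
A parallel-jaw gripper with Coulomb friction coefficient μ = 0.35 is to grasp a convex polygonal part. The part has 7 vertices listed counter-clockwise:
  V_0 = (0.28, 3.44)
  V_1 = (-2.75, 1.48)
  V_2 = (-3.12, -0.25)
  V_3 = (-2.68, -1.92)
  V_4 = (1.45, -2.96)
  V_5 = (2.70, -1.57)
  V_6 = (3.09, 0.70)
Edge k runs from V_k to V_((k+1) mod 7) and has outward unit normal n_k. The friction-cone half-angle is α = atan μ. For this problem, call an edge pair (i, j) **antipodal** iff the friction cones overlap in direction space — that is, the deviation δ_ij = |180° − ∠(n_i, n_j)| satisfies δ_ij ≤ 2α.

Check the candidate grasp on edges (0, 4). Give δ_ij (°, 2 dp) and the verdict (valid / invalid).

α = atan 0.35 = 19.29°;  2α = 38.58°
edge 0: e_0 = (-3.03, -1.96);  n_0 = (-0.5431, +0.8396)
edge 4: e_4 = (+1.25, +1.39);  n_4 = (+0.7436, -0.6687)
∠(n_0, n_4) = 164.86°
δ = |180° − 164.86°| = 15.14°
15.14° ≤ 2α = 38.58°  →  valid

δ = 15.14°, valid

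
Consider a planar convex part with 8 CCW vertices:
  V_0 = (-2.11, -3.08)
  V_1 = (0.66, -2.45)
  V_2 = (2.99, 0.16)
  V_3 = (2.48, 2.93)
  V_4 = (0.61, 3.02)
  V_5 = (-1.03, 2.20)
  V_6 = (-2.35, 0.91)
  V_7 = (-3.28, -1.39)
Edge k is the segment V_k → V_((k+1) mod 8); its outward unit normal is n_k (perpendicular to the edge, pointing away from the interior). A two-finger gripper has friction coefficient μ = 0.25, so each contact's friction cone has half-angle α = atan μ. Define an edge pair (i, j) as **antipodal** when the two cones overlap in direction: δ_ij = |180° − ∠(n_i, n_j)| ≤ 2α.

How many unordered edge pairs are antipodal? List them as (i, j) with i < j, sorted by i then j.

α = atan 0.25 = 14.04°;  2α = 28.07°
n_0 = (+0.2218, -0.9751)
n_1 = (+0.7460, -0.6660)
n_2 = (+0.9835, +0.1811)
n_3 = (+0.0481, +0.9988)
n_4 = (-0.4472, +0.8944)
n_5 = (-0.6989, +0.7152)
n_6 = (-0.9271, +0.3749)
n_7 = (-0.8222, -0.5692)
  (0,1): δ = 144.57°  ·
  (0,2): δ = 92.38°  ·
  (0,3): δ = 15.57°  ✓
  (0,4): δ = 13.75°  ✓
  (0,5): δ = 31.53°  ·
  (0,6): δ = 55.17°  ·
  (0,7): δ = 111.88°  ·
  (1,2): δ = 127.81°  ·
  (1,3): δ = 51.00°  ·
  (1,4): δ = 21.68°  ✓
  (1,5): δ = 3.90°  ✓
  (1,6): δ = 19.74°  ✓
  (1,7): δ = 76.45°  ·
  (2,3): δ = 103.19°  ·
  (2,4): δ = 73.87°  ·
  (2,5): δ = 56.09°  ·
  (2,6): δ = 32.45°  ·
  (2,7): δ = 24.26°  ✓
  (3,4): δ = 150.68°  ·
  (3,5): δ = 132.90°  ·
  (3,6): δ = 109.26°  ·
  (3,7): δ = 52.55°  ·
  (4,5): δ = 162.22°  ·
  (4,6): δ = 138.58°  ·
  (4,7): δ = 81.87°  ·
  (5,6): δ = 156.36°  ·
  (5,7): δ = 99.65°  ·
  (6,7): δ = 123.29°  ·
antipodal pairs: 6

count = 6; pairs: (0,3), (0,4), (1,4), (1,5), (1,6), (2,7)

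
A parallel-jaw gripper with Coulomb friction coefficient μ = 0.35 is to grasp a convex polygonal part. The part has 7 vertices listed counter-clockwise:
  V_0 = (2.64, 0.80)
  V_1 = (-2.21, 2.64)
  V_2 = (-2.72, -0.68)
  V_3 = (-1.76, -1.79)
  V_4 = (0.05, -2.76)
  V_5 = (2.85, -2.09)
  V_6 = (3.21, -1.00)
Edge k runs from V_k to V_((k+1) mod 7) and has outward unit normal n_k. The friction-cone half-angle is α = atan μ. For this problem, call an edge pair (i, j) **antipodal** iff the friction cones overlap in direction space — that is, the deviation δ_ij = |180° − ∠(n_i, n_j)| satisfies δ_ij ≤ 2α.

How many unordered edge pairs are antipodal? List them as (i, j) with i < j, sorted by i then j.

α = atan 0.35 = 19.29°;  2α = 38.58°
n_0 = (+0.3547, +0.9350)
n_1 = (-0.9884, +0.1518)
n_2 = (-0.7564, -0.6542)
n_3 = (-0.4724, -0.8814)
n_4 = (+0.2327, -0.9725)
n_5 = (+0.9496, -0.3136)
n_6 = (+0.9533, +0.3019)
  (0,1): δ = 77.96°  ·
  (0,2): δ = 28.37°  ✓
  (0,3): δ = 7.41°  ✓
  (0,4): δ = 34.23°  ✓
  (0,5): δ = 92.50°  ·
  (0,6): δ = 128.35°  ·
  (1,2): δ = 130.41°  ·
  (1,3): δ = 109.45°  ·
  (1,4): δ = 67.81°  ·
  (1,5): δ = 9.54°  ✓
  (1,6): δ = 26.30°  ✓
  (2,3): δ = 159.04°  ·
  (2,4): δ = 117.40°  ·
  (2,5): δ = 59.13°  ·
  (2,6): δ = 23.28°  ✓
  (3,4): δ = 138.36°  ·
  (3,5): δ = 80.09°  ·
  (3,6): δ = 44.24°  ·
  (4,5): δ = 121.73°  ·
  (4,6): δ = 85.89°  ·
  (5,6): δ = 144.15°  ·
antipodal pairs: 6

count = 6; pairs: (0,2), (0,3), (0,4), (1,5), (1,6), (2,6)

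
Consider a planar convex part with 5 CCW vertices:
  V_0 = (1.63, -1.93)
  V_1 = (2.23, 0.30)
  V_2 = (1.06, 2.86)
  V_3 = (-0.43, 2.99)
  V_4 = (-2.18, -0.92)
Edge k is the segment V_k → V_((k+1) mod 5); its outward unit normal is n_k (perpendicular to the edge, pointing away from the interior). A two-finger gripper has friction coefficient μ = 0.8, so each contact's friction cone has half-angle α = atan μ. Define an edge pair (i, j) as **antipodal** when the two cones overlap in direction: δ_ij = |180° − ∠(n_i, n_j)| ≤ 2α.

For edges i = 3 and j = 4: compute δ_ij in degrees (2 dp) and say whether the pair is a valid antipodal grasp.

δ = 80.74°, invalid

α = atan 0.8 = 38.66°;  2α = 77.32°
edge 3: e_3 = (-1.75, -3.91);  n_3 = (-0.9127, +0.4085)
edge 4: e_4 = (+3.81, -1.01);  n_4 = (-0.2562, -0.9666)
∠(n_3, n_4) = 99.26°
δ = |180° − 99.26°| = 80.74°
80.74° > 2α = 77.32°  →  invalid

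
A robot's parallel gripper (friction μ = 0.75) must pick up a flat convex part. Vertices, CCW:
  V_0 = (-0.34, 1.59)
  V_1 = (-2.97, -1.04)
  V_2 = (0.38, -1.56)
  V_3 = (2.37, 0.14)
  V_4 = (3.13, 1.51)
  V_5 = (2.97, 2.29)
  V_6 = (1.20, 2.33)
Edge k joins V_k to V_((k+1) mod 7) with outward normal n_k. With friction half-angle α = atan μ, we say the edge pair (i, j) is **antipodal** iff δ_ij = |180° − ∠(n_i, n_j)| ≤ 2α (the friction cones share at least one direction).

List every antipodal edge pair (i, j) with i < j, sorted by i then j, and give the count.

count = 11; pairs: (0,1), (0,2), (0,3), (0,4), (1,4), (1,5), (1,6), (2,5), (2,6), (3,5), (3,6)

α = atan 0.75 = 36.87°;  2α = 73.74°
n_0 = (-0.7071, +0.7071)
n_1 = (-0.1534, -0.9882)
n_2 = (+0.6495, -0.7603)
n_3 = (+0.8745, -0.4851)
n_4 = (+0.9796, +0.2009)
n_5 = (+0.0226, +0.9997)
n_6 = (-0.4331, +0.9013)
  (0,1): δ = 53.82°  ✓
  (0,2): δ = 4.49°  ✓
  (0,3): δ = 15.98°  ✓
  (0,4): δ = 56.59°  ✓
  (0,5): δ = 133.71°  ·
  (0,6): δ = 160.67°  ·
  (1,2): δ = 130.67°  ·
  (1,3): δ = 110.20°  ·
  (1,4): δ = 69.58°  ✓
  (1,5): δ = 7.53°  ✓
  (1,6): δ = 34.49°  ✓
  (2,3): δ = 159.53°  ·
  (2,4): δ = 118.91°  ·
  (2,5): δ = 41.80°  ✓
  (2,6): δ = 14.84°  ✓
  (3,4): δ = 139.39°  ·
  (3,5): δ = 62.28°  ✓
  (3,6): δ = 35.32°  ✓
  (4,5): δ = 102.89°  ·
  (4,6): δ = 75.93°  ·
  (5,6): δ = 153.04°  ·
antipodal pairs: 11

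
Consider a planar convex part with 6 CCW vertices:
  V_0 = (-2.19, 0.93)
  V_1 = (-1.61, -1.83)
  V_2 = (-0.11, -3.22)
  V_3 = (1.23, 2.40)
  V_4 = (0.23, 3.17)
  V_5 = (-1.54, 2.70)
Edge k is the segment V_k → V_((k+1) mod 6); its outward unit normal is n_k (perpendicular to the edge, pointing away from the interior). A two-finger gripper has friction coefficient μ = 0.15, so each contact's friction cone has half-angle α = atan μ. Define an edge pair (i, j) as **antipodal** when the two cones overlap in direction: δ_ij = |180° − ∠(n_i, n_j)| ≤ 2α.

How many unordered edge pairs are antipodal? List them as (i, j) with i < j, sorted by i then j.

count = 2; pairs: (1,3), (2,5)

α = atan 0.15 = 8.53°;  2α = 17.06°
n_0 = (-0.9786, -0.2057)
n_1 = (-0.6797, -0.7335)
n_2 = (+0.9727, -0.2319)
n_3 = (+0.6101, +0.7923)
n_4 = (-0.2566, +0.9665)
n_5 = (-0.9387, +0.3447)
  (0,1): δ = 144.69°  ·
  (0,2): δ = 25.28°  ·
  (0,3): δ = 40.54°  ·
  (0,4): δ = 93.00°  ·
  (0,5): δ = 147.97°  ·
  (1,2): δ = 60.59°  ·
  (1,3): δ = 5.22°  ✓
  (1,4): δ = 57.69°  ·
  (1,5): δ = 112.66°  ·
  (2,3): δ = 114.19°  ·
  (2,4): δ = 61.72°  ·
  (2,5): δ = 6.75°  ✓
  (3,4): δ = 127.53°  ·
  (3,5): δ = 72.57°  ·
  (4,5): δ = 125.04°  ·
antipodal pairs: 2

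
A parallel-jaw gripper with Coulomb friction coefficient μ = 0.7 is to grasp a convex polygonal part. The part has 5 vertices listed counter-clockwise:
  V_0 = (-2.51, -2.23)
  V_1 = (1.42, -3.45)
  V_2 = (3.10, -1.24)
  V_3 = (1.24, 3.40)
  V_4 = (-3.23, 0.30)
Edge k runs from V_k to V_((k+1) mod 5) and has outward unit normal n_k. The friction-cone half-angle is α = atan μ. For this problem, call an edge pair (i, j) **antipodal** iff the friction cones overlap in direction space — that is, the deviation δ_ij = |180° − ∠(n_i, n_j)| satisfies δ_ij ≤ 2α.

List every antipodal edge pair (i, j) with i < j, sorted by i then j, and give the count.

α = atan 0.7 = 34.99°;  2α = 69.98°
n_0 = (-0.2965, -0.9550)
n_1 = (+0.7961, -0.6052)
n_2 = (+0.9282, +0.3721)
n_3 = (-0.5699, +0.8217)
n_4 = (-0.9618, -0.2737)
  (0,1): δ = 110.00°  ·
  (0,2): δ = 50.91°  ✓
  (0,3): δ = 51.99°  ✓
  (0,4): δ = 123.13°  ·
  (1,2): δ = 120.91°  ·
  (1,3): δ = 18.02°  ✓
  (1,4): δ = 53.13°  ✓
  (2,3): δ = 77.10°  ·
  (2,4): δ = 5.96°  ✓
  (3,4): δ = 108.86°  ·
antipodal pairs: 5

count = 5; pairs: (0,2), (0,3), (1,3), (1,4), (2,4)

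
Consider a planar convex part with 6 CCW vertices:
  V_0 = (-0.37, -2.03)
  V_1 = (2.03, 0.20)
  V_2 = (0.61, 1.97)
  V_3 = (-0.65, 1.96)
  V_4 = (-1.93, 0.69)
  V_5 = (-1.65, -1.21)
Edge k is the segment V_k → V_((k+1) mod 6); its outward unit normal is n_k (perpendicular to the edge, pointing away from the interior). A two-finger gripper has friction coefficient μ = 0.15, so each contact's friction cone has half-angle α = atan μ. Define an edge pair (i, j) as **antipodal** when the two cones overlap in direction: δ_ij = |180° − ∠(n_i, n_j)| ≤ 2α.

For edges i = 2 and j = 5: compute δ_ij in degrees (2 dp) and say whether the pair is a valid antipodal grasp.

α = atan 0.15 = 8.53°;  2α = 17.06°
edge 2: e_2 = (-1.26, -0.01);  n_2 = (-0.0079, +1.0000)
edge 5: e_5 = (+1.28, -0.82);  n_5 = (-0.5394, -0.8420)
∠(n_2, n_5) = 146.90°
δ = |180° − 146.90°| = 33.10°
33.10° > 2α = 17.06°  →  invalid

δ = 33.10°, invalid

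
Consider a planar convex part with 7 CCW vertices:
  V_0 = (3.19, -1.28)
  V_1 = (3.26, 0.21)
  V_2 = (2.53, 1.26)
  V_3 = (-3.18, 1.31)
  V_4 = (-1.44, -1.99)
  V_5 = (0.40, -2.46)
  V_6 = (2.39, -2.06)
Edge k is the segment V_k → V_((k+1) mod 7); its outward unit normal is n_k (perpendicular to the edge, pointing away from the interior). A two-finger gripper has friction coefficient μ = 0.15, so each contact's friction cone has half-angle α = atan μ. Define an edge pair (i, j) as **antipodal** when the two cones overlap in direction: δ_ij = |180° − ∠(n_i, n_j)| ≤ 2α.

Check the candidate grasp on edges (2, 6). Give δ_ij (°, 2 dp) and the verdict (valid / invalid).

δ = 44.78°, invalid

α = atan 0.15 = 8.53°;  2α = 17.06°
edge 2: e_2 = (-5.71, +0.05);  n_2 = (+0.0088, +1.0000)
edge 6: e_6 = (+0.80, +0.78);  n_6 = (+0.6981, -0.7160)
∠(n_2, n_6) = 135.22°
δ = |180° − 135.22°| = 44.78°
44.78° > 2α = 17.06°  →  invalid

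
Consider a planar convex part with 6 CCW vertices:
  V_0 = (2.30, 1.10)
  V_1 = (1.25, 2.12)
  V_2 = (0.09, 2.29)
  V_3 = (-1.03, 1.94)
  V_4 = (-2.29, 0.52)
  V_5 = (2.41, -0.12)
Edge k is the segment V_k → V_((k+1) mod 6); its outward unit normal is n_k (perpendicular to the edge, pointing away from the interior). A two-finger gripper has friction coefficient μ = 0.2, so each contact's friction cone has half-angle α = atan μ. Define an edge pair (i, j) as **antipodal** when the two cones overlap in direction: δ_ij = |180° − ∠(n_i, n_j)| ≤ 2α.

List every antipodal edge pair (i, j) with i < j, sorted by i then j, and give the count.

α = atan 0.2 = 11.31°;  2α = 22.62°
n_0 = (+0.6968, +0.7173)
n_1 = (+0.1450, +0.9894)
n_2 = (-0.2983, +0.9545)
n_3 = (-0.7480, +0.6637)
n_4 = (-0.1349, -0.9909)
n_5 = (+0.9960, +0.0898)
  (0,1): δ = 144.17°  ·
  (0,2): δ = 118.48°  ·
  (0,3): δ = 87.41°  ·
  (0,4): δ = 36.42°  ·
  (0,5): δ = 139.32°  ·
  (1,2): δ = 154.31°  ·
  (1,3): δ = 123.25°  ·
  (1,4): δ = 0.58°  ✓
  (1,5): δ = 103.49°  ·
  (2,3): δ = 148.94°  ·
  (2,4): δ = 25.11°  ·
  (2,5): δ = 77.80°  ·
  (3,4): δ = 56.17°  ·
  (3,5): δ = 46.74°  ·
  (4,5): δ = 77.09°  ·
antipodal pairs: 1

count = 1; pairs: (1,4)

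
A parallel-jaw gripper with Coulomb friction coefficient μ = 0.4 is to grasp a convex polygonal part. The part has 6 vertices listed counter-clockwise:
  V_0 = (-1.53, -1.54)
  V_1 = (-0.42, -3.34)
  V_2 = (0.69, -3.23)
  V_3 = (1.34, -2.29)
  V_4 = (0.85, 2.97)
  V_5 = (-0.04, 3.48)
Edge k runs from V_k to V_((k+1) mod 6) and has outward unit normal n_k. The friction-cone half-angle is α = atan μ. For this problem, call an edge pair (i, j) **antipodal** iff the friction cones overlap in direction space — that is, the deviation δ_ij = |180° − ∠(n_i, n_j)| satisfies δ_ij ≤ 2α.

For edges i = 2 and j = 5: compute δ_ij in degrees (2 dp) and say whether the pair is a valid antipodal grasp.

δ = 18.13°, valid

α = atan 0.4 = 21.80°;  2α = 43.60°
edge 2: e_2 = (+0.65, +0.94);  n_2 = (+0.8225, -0.5688)
edge 5: e_5 = (-1.49, -5.02);  n_5 = (-0.9587, +0.2845)
∠(n_2, n_5) = 161.87°
δ = |180° − 161.87°| = 18.13°
18.13° ≤ 2α = 43.60°  →  valid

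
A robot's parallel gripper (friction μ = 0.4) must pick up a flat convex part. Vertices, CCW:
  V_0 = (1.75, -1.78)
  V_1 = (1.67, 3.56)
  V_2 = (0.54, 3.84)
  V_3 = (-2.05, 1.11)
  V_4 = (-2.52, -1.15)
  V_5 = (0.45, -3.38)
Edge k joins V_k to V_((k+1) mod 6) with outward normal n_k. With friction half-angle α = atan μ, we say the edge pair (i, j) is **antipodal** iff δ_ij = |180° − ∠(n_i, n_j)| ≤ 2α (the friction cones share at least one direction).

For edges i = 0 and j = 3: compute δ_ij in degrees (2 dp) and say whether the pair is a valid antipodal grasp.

α = atan 0.4 = 21.80°;  2α = 43.60°
edge 0: e_0 = (-0.08, +5.34);  n_0 = (+0.9999, +0.0150)
edge 3: e_3 = (-0.47, -2.26);  n_3 = (-0.9791, +0.2036)
∠(n_0, n_3) = 167.39°
δ = |180° − 167.39°| = 12.61°
12.61° ≤ 2α = 43.60°  →  valid

δ = 12.61°, valid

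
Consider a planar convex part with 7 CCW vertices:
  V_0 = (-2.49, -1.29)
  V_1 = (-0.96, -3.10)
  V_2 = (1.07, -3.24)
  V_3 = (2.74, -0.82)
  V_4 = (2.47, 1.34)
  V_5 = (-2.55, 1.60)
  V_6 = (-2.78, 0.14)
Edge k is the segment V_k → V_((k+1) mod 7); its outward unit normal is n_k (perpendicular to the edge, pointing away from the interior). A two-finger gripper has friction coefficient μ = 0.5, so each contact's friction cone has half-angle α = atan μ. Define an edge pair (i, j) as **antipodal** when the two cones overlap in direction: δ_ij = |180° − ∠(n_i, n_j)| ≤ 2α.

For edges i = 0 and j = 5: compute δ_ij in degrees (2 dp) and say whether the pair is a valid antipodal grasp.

δ = 130.84°, invalid

α = atan 0.5 = 26.57°;  2α = 53.13°
edge 0: e_0 = (+1.53, -1.81);  n_0 = (-0.7637, -0.6456)
edge 5: e_5 = (-0.23, -1.46);  n_5 = (-0.9878, +0.1556)
∠(n_0, n_5) = 49.16°
δ = |180° − 49.16°| = 130.84°
130.84° > 2α = 53.13°  →  invalid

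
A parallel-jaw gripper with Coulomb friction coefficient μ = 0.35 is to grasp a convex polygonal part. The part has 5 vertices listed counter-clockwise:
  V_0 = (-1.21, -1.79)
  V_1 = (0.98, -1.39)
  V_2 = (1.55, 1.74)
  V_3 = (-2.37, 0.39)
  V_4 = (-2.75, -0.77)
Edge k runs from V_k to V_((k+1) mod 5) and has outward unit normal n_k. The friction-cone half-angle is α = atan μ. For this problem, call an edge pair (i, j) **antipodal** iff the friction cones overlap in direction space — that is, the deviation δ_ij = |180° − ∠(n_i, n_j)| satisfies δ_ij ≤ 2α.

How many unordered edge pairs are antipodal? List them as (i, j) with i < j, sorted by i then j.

count = 2; pairs: (0,2), (1,3)

α = atan 0.35 = 19.29°;  2α = 38.58°
n_0 = (+0.1797, -0.9837)
n_1 = (+0.9838, -0.1792)
n_2 = (-0.3256, +0.9455)
n_3 = (-0.9503, +0.3113)
n_4 = (-0.5522, -0.8337)
  (0,1): δ = 110.67°  ·
  (0,2): δ = 8.65°  ✓
  (0,3): δ = 61.51°  ·
  (0,4): δ = 136.13°  ·
  (1,2): δ = 60.68°  ·
  (1,3): δ = 7.82°  ✓
  (1,4): δ = 66.80°  ·
  (2,3): δ = 127.14°  ·
  (2,4): δ = 52.52°  ·
  (3,4): δ = 105.38°  ·
antipodal pairs: 2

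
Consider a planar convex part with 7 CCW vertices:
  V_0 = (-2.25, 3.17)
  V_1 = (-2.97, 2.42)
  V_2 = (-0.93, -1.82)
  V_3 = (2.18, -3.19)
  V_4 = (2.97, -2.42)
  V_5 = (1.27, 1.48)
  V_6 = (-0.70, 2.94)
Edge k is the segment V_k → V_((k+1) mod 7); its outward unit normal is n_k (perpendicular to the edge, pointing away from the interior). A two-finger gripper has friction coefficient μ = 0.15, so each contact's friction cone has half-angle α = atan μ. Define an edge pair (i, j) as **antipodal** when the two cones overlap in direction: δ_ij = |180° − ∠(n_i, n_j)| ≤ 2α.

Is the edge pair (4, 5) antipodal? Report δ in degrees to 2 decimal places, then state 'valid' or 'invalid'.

δ = 150.10°, invalid

α = atan 0.15 = 8.53°;  2α = 17.06°
edge 4: e_4 = (-1.70, +3.90);  n_4 = (+0.9167, +0.3996)
edge 5: e_5 = (-1.97, +1.46);  n_5 = (+0.5954, +0.8034)
∠(n_4, n_5) = 29.90°
δ = |180° − 29.90°| = 150.10°
150.10° > 2α = 17.06°  →  invalid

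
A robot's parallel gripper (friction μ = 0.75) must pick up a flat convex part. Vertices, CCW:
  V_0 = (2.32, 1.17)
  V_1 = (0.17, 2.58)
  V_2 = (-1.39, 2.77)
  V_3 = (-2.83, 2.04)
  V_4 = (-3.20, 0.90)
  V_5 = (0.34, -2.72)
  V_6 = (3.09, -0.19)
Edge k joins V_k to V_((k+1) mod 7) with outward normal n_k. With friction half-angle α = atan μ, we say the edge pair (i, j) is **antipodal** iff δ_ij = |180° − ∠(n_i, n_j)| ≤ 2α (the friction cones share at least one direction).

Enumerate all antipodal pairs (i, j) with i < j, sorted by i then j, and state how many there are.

α = atan 0.75 = 36.87°;  2α = 73.74°
n_0 = (+0.5484, +0.8362)
n_1 = (+0.1209, +0.9927)
n_2 = (-0.4522, +0.8919)
n_3 = (-0.9512, +0.3087)
n_4 = (-0.7150, -0.6992)
n_5 = (+0.6771, -0.7359)
n_6 = (+0.8702, +0.4927)
  (0,1): δ = 153.69°  ·
  (0,2): δ = 119.86°  ·
  (0,3): δ = 74.72°  ·
  (0,4): δ = 12.38°  ✓
  (0,5): δ = 75.87°  ·
  (0,6): δ = 152.77°  ·
  (1,2): δ = 146.17°  ·
  (1,3): δ = 101.04°  ·
  (1,4): δ = 38.70°  ✓
  (1,5): δ = 49.56°  ✓
  (1,6): δ = 126.46°  ·
  (2,3): δ = 134.86°  ·
  (2,4): δ = 72.52°  ✓
  (2,5): δ = 15.73°  ✓
  (2,6): δ = 92.64°  ·
  (3,4): δ = 117.66°  ·
  (3,5): δ = 29.40°  ✓
  (3,6): δ = 47.50°  ✓
  (4,5): δ = 91.75°  ·
  (4,6): δ = 14.84°  ✓
  (5,6): δ = 103.10°  ·
antipodal pairs: 8

count = 8; pairs: (0,4), (1,4), (1,5), (2,4), (2,5), (3,5), (3,6), (4,6)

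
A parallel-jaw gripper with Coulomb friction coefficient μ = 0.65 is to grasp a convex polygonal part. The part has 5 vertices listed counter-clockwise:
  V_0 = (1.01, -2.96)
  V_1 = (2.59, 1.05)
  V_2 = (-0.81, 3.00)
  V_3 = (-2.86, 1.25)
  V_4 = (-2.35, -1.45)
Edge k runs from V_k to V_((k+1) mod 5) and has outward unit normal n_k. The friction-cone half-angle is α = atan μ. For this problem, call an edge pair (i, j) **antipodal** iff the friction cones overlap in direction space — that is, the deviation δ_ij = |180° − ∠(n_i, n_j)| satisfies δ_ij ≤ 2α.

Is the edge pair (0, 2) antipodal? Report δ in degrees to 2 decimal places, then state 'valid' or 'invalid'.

α = atan 0.65 = 33.02°;  2α = 66.05°
edge 0: e_0 = (+1.58, +4.01);  n_0 = (+0.9304, -0.3666)
edge 2: e_2 = (-2.05, -1.75);  n_2 = (-0.6493, +0.7606)
∠(n_0, n_2) = 151.99°
δ = |180° − 151.99°| = 28.01°
28.01° ≤ 2α = 66.05°  →  valid

δ = 28.01°, valid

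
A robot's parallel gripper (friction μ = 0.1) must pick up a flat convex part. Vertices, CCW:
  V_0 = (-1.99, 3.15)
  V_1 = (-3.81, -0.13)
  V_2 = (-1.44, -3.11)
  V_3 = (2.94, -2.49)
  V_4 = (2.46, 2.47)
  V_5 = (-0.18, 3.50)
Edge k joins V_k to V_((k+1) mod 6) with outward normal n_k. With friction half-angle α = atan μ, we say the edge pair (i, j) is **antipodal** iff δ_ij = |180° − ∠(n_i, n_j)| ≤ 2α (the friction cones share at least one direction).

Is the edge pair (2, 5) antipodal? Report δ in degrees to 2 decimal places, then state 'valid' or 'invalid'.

δ = 2.89°, valid

α = atan 0.1 = 5.71°;  2α = 11.42°
edge 2: e_2 = (+4.38, +0.62);  n_2 = (+0.1402, -0.9901)
edge 5: e_5 = (-1.81, -0.35);  n_5 = (-0.1899, +0.9818)
∠(n_2, n_5) = 177.11°
δ = |180° − 177.11°| = 2.89°
2.89° ≤ 2α = 11.42°  →  valid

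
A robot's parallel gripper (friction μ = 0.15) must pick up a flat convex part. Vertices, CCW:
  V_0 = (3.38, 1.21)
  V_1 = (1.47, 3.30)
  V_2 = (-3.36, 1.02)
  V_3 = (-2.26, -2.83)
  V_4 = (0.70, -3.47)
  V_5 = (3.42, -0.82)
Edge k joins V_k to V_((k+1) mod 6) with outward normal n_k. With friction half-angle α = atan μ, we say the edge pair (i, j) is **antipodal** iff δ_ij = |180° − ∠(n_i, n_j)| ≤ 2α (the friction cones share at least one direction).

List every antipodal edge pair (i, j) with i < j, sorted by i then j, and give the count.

α = atan 0.15 = 8.53°;  2α = 17.06°
n_0 = (+0.7382, +0.6746)
n_1 = (-0.4269, +0.9043)
n_2 = (-0.9615, -0.2747)
n_3 = (-0.2113, -0.9774)
n_4 = (+0.6978, -0.7163)
n_5 = (+0.9998, +0.0197)
  (0,1): δ = 107.15°  ·
  (0,2): δ = 26.48°  ·
  (0,3): δ = 35.38°  ·
  (0,4): δ = 91.83°  ·
  (0,5): δ = 138.71°  ·
  (1,2): δ = 99.32°  ·
  (1,3): δ = 37.47°  ·
  (1,4): δ = 18.98°  ·
  (1,5): δ = 65.86°  ·
  (2,3): δ = 118.15°  ·
  (2,4): δ = 61.69°  ·
  (2,5): δ = 14.82°  ✓
  (3,4): δ = 123.55°  ·
  (3,5): δ = 76.67°  ·
  (4,5): δ = 133.12°  ·
antipodal pairs: 1

count = 1; pairs: (2,5)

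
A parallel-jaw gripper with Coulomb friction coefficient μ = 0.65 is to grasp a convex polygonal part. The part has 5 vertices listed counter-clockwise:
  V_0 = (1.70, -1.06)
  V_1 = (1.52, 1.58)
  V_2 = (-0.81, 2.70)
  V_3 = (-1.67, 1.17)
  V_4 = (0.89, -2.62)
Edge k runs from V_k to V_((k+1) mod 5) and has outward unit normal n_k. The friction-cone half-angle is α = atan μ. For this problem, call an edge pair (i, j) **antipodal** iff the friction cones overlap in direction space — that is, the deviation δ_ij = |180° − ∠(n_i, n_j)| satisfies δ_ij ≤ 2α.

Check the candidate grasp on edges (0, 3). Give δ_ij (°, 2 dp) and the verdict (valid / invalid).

α = atan 0.65 = 33.02°;  2α = 66.05°
edge 0: e_0 = (-0.18, +2.64);  n_0 = (+0.9977, +0.0680)
edge 3: e_3 = (+2.56, -3.79);  n_3 = (-0.8287, -0.5597)
∠(n_0, n_3) = 149.86°
δ = |180° − 149.86°| = 30.14°
30.14° ≤ 2α = 66.05°  →  valid

δ = 30.14°, valid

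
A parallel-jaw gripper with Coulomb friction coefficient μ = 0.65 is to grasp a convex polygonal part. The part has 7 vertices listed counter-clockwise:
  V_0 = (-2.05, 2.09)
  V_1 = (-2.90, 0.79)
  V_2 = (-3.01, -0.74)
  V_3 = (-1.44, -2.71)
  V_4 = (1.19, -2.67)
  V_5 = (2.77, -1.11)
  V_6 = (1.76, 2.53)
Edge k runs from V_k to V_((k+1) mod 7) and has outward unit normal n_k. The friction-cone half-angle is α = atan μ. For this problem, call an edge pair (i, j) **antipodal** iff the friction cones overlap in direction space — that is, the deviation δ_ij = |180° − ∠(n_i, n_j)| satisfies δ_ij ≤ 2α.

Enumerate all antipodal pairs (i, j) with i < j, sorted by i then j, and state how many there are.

α = atan 0.65 = 33.02°;  2α = 66.05°
n_0 = (-0.8370, +0.5472)
n_1 = (-0.9974, +0.0717)
n_2 = (-0.7820, -0.6232)
n_3 = (+0.0152, -0.9999)
n_4 = (+0.7026, -0.7116)
n_5 = (+0.9636, +0.2674)
n_6 = (-0.1147, +0.9934)
  (0,1): δ = 150.93°  ·
  (0,2): δ = 108.27°  ·
  (0,3): δ = 55.95°  ✓
  (0,4): δ = 12.19°  ✓
  (0,5): δ = 48.69°  ✓
  (0,6): δ = 129.77°  ·
  (1,2): δ = 137.33°  ·
  (1,3): δ = 85.02°  ·
  (1,4): δ = 41.25°  ✓
  (1,5): δ = 19.62°  ✓
  (1,6): δ = 100.70°  ·
  (2,3): δ = 127.68°  ·
  (2,4): δ = 83.92°  ·
  (2,5): δ = 23.05°  ✓
  (2,6): δ = 58.03°  ✓
  (3,4): δ = 136.24°  ·
  (3,5): δ = 75.36°  ·
  (3,6): δ = 5.72°  ✓
  (4,5): δ = 119.13°  ·
  (4,6): δ = 38.05°  ✓
  (5,6): δ = 98.92°  ·
antipodal pairs: 9

count = 9; pairs: (0,3), (0,4), (0,5), (1,4), (1,5), (2,5), (2,6), (3,6), (4,6)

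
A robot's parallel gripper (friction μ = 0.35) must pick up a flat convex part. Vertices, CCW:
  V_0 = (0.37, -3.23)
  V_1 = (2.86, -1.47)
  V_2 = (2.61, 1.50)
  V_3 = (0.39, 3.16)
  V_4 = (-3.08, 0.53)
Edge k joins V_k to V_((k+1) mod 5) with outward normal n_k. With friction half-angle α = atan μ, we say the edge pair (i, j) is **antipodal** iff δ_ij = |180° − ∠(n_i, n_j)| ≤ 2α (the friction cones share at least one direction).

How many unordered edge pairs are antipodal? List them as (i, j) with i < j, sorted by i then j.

count = 3; pairs: (0,3), (1,4), (2,4)

α = atan 0.35 = 19.29°;  2α = 38.58°
n_0 = (+0.5772, -0.8166)
n_1 = (+0.9965, +0.0839)
n_2 = (+0.5988, +0.8009)
n_3 = (-0.6040, +0.7970)
n_4 = (-0.7368, -0.6761)
  (0,1): δ = 120.44°  ·
  (0,2): δ = 72.04°  ·
  (0,3): δ = 1.91°  ✓
  (0,4): δ = 97.28°  ·
  (1,2): δ = 131.60°  ·
  (1,3): δ = 57.65°  ·
  (1,4): δ = 37.73°  ✓
  (2,3): δ = 106.05°  ·
  (2,4): δ = 10.67°  ✓
  (3,4): δ = 84.62°  ·
antipodal pairs: 3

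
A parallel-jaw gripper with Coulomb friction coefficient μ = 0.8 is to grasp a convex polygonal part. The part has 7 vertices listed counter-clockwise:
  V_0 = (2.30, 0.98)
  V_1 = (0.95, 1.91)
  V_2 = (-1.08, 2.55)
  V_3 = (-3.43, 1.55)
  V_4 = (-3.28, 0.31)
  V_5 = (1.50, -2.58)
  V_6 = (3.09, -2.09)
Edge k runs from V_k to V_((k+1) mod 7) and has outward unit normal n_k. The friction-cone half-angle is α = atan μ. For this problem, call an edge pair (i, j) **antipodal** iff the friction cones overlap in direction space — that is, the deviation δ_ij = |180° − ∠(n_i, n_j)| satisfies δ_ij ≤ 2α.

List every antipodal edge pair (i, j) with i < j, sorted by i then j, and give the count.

count = 10; pairs: (0,3), (0,4), (0,5), (1,3), (1,4), (1,5), (2,4), (2,5), (3,6), (4,6)

α = atan 0.8 = 38.66°;  2α = 77.32°
n_0 = (+0.5673, +0.8235)
n_1 = (+0.3007, +0.9537)
n_2 = (-0.3916, +0.9202)
n_3 = (-0.9928, -0.1201)
n_4 = (-0.5174, -0.8558)
n_5 = (+0.2945, -0.9556)
n_6 = (+0.9684, +0.2492)
  (0,1): δ = 162.94°  ·
  (0,2): δ = 122.39°  ·
  (0,3): δ = 48.54°  ✓
  (0,4): δ = 3.41°  ✓
  (0,5): δ = 51.69°  ✓
  (0,6): δ = 138.99°  ·
  (1,2): δ = 139.45°  ·
  (1,3): δ = 65.60°  ✓
  (1,4): δ = 13.66°  ✓
  (1,5): δ = 34.63°  ✓
  (1,6): δ = 121.93°  ·
  (2,3): δ = 106.15°  ·
  (2,4): δ = 54.21°  ✓
  (2,5): δ = 5.92°  ✓
  (2,6): δ = 81.38°  ·
  (3,4): δ = 128.05°  ·
  (3,5): δ = 79.77°  ·
  (3,6): δ = 7.53°  ✓
  (4,5): δ = 131.71°  ·
  (4,6): δ = 44.41°  ✓
  (5,6): δ = 92.70°  ·
antipodal pairs: 10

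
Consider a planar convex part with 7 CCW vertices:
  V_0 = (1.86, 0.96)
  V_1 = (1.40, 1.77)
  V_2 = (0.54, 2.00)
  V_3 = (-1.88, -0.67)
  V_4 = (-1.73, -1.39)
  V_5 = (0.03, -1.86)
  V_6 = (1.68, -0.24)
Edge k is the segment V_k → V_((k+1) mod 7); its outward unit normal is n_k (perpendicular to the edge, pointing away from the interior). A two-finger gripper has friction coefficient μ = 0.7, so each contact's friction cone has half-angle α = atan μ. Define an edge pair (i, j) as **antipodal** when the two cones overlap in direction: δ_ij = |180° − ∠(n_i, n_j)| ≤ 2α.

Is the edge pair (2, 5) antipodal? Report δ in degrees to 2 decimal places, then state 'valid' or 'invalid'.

α = atan 0.7 = 34.99°;  2α = 69.98°
edge 2: e_2 = (-2.42, -2.67);  n_2 = (-0.7409, +0.6716)
edge 5: e_5 = (+1.65, +1.62);  n_5 = (+0.7006, -0.7136)
∠(n_2, n_5) = 176.66°
δ = |180° − 176.66°| = 3.34°
3.34° ≤ 2α = 69.98°  →  valid

δ = 3.34°, valid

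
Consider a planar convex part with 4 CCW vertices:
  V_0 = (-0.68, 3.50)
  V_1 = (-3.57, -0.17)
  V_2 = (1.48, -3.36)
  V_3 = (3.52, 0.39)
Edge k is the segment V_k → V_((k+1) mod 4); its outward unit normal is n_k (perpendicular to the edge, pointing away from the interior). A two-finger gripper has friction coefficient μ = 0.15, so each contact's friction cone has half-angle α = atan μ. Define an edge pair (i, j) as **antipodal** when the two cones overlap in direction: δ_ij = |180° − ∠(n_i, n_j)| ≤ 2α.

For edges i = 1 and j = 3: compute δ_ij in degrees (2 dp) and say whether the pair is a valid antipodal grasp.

δ = 4.24°, valid

α = atan 0.15 = 8.53°;  2α = 17.06°
edge 1: e_1 = (+5.05, -3.19);  n_1 = (-0.5341, -0.8454)
edge 3: e_3 = (-4.20, +3.11);  n_3 = (+0.5951, +0.8037)
∠(n_1, n_3) = 175.76°
δ = |180° − 175.76°| = 4.24°
4.24° ≤ 2α = 17.06°  →  valid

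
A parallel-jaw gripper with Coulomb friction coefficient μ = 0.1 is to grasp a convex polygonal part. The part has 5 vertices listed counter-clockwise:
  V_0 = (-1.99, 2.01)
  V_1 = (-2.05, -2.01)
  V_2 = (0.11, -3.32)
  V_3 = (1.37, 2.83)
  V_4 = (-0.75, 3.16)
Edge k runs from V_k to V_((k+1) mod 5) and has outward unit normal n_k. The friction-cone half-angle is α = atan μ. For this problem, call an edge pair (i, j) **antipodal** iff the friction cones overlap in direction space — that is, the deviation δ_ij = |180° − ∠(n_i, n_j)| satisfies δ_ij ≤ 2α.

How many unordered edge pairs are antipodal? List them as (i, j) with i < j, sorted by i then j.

count = 1; pairs: (0,2)

α = atan 0.1 = 5.71°;  2α = 11.42°
n_0 = (-0.9999, +0.0149)
n_1 = (-0.5186, -0.8550)
n_2 = (+0.9797, -0.2007)
n_3 = (+0.1538, +0.9881)
n_4 = (-0.6800, +0.7332)
  (0,1): δ = 120.38°  ·
  (0,2): δ = 10.72°  ✓
  (0,3): δ = 82.01°  ·
  (0,4): δ = 133.70°  ·
  (1,2): δ = 70.34°  ·
  (1,3): δ = 22.39°  ·
  (1,4): δ = 74.08°  ·
  (2,3): δ = 87.27°  ·
  (2,4): δ = 35.58°  ·
  (3,4): δ = 128.31°  ·
antipodal pairs: 1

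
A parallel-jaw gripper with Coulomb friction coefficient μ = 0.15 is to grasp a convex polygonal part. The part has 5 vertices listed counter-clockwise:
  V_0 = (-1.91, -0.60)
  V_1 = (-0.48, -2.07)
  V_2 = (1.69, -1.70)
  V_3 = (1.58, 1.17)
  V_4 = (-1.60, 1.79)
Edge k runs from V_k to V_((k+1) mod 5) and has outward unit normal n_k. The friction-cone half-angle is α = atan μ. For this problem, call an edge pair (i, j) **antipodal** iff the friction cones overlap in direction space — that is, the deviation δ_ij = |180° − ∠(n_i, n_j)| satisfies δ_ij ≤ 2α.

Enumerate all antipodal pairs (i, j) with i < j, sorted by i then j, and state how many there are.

count = 1; pairs: (2,4)

α = atan 0.15 = 8.53°;  2α = 17.06°
n_0 = (-0.7168, -0.6973)
n_1 = (+0.1681, -0.9858)
n_2 = (+0.9993, +0.0383)
n_3 = (+0.1914, +0.9815)
n_4 = (-0.9917, +0.1286)
  (0,1): δ = 124.53°  ·
  (0,2): δ = 42.01°  ·
  (0,3): δ = 34.76°  ·
  (0,4): δ = 128.40°  ·
  (1,2): δ = 97.48°  ·
  (1,3): δ = 20.71°  ·
  (1,4): δ = 72.93°  ·
  (2,3): δ = 103.23°  ·
  (2,4): δ = 9.59°  ✓
  (3,4): δ = 86.36°  ·
antipodal pairs: 1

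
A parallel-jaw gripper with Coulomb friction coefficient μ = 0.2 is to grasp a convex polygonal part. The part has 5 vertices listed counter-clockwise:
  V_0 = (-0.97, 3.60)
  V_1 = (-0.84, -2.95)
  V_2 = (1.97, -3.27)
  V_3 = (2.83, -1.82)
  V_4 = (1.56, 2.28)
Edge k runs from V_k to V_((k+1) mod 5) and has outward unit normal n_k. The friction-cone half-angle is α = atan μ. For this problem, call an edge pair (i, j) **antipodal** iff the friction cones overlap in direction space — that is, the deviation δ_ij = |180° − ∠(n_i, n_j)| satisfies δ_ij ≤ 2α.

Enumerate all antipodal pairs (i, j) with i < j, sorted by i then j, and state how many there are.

count = 2; pairs: (0,3), (1,4)

α = atan 0.2 = 11.31°;  2α = 22.62°
n_0 = (-0.9998, -0.0198)
n_1 = (-0.1131, -0.9936)
n_2 = (+0.8601, -0.5101)
n_3 = (+0.9552, +0.2959)
n_4 = (+0.4626, +0.8866)
  (0,1): δ = 97.63°  ·
  (0,2): δ = 31.81°  ·
  (0,3): δ = 16.07°  ✓
  (0,4): δ = 61.31°  ·
  (1,2): δ = 114.18°  ·
  (1,3): δ = 66.29°  ·
  (1,4): δ = 21.06°  ✓
  (2,3): δ = 132.12°  ·
  (2,4): δ = 86.88°  ·
  (3,4): δ = 134.76°  ·
antipodal pairs: 2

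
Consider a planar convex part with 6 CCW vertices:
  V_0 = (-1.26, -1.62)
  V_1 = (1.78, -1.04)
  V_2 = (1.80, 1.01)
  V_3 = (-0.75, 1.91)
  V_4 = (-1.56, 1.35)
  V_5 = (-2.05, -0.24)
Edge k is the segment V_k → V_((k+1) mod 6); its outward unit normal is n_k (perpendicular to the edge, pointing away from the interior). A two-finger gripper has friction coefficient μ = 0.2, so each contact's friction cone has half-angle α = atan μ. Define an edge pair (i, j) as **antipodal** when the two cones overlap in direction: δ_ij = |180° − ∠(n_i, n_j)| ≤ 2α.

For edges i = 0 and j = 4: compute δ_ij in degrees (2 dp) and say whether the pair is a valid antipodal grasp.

α = atan 0.2 = 11.31°;  2α = 22.62°
edge 0: e_0 = (+3.04, +0.58);  n_0 = (+0.1874, -0.9823)
edge 4: e_4 = (-0.49, -1.59);  n_4 = (-0.9556, +0.2945)
∠(n_0, n_4) = 117.93°
δ = |180° − 117.93°| = 62.07°
62.07° > 2α = 22.62°  →  invalid

δ = 62.07°, invalid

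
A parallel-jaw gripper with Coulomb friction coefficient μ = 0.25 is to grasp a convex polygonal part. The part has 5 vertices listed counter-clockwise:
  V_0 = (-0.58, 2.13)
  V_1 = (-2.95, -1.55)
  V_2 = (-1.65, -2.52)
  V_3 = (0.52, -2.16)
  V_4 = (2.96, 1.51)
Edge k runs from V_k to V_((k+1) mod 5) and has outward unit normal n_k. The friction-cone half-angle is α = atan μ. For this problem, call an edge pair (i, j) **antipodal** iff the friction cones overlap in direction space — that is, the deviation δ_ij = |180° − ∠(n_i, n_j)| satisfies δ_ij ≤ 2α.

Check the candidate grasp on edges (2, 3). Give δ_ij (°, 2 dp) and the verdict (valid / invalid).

α = atan 0.25 = 14.04°;  2α = 28.07°
edge 2: e_2 = (+2.17, +0.36);  n_2 = (+0.1637, -0.9865)
edge 3: e_3 = (+2.44, +3.67);  n_3 = (+0.8327, -0.5537)
∠(n_2, n_3) = 46.96°
δ = |180° − 46.96°| = 133.04°
133.04° > 2α = 28.07°  →  invalid

δ = 133.04°, invalid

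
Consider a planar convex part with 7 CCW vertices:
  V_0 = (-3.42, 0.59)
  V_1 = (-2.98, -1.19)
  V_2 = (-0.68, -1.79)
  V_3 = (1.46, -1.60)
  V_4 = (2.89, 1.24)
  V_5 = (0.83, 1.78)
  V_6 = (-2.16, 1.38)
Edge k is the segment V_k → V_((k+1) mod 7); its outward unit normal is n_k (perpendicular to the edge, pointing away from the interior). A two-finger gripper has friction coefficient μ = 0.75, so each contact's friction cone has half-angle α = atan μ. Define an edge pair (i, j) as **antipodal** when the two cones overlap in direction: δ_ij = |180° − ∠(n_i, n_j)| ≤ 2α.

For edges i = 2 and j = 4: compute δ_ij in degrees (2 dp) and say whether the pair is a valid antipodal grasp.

δ = 19.76°, valid

α = atan 0.75 = 36.87°;  2α = 73.74°
edge 2: e_2 = (+2.14, +0.19);  n_2 = (+0.0884, -0.9961)
edge 4: e_4 = (-2.06, +0.54);  n_4 = (+0.2536, +0.9673)
∠(n_2, n_4) = 160.24°
δ = |180° − 160.24°| = 19.76°
19.76° ≤ 2α = 73.74°  →  valid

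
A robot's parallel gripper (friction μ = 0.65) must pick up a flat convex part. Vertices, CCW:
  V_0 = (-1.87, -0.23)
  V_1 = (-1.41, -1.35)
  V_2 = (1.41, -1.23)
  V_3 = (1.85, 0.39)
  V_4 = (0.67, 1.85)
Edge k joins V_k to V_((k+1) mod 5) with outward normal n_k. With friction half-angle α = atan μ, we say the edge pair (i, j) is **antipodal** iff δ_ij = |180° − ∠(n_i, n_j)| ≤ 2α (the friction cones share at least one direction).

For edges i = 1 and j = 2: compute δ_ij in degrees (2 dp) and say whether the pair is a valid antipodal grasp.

α = atan 0.65 = 33.02°;  2α = 66.05°
edge 1: e_1 = (+2.82, +0.12);  n_1 = (+0.0425, -0.9991)
edge 2: e_2 = (+0.44, +1.62);  n_2 = (+0.9650, -0.2621)
∠(n_1, n_2) = 72.37°
δ = |180° − 72.37°| = 107.63°
107.63° > 2α = 66.05°  →  invalid

δ = 107.63°, invalid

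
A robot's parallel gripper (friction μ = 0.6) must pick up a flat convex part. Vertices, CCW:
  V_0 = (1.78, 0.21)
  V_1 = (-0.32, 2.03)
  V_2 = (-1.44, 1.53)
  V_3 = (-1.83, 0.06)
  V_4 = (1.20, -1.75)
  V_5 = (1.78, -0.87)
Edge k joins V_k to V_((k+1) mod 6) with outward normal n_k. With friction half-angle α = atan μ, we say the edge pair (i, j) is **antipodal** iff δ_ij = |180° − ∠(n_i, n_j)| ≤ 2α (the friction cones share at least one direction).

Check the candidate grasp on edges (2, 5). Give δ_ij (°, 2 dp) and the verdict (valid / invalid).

δ = 14.86°, valid

α = atan 0.6 = 30.96°;  2α = 61.93°
edge 2: e_2 = (-0.39, -1.47);  n_2 = (-0.9666, +0.2564)
edge 5: e_5 = (+0.00, +1.08);  n_5 = (+1.0000, -0.0000)
∠(n_2, n_5) = 165.14°
δ = |180° − 165.14°| = 14.86°
14.86° ≤ 2α = 61.93°  →  valid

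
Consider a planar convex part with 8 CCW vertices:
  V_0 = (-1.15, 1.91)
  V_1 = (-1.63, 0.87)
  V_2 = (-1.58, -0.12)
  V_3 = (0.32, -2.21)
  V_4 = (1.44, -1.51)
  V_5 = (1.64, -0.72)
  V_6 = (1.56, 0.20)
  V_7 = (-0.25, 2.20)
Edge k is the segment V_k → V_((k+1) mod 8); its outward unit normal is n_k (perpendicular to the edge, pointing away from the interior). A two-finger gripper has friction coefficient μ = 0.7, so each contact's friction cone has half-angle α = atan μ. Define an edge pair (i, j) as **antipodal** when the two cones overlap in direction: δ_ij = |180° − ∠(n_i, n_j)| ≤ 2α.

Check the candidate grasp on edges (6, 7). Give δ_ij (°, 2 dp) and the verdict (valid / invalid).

δ = 114.29°, invalid

α = atan 0.7 = 34.99°;  2α = 69.98°
edge 6: e_6 = (-1.81, +2.00);  n_6 = (+0.7414, +0.6710)
edge 7: e_7 = (-0.90, -0.29);  n_7 = (-0.3067, +0.9518)
∠(n_6, n_7) = 65.71°
δ = |180° − 65.71°| = 114.29°
114.29° > 2α = 69.98°  →  invalid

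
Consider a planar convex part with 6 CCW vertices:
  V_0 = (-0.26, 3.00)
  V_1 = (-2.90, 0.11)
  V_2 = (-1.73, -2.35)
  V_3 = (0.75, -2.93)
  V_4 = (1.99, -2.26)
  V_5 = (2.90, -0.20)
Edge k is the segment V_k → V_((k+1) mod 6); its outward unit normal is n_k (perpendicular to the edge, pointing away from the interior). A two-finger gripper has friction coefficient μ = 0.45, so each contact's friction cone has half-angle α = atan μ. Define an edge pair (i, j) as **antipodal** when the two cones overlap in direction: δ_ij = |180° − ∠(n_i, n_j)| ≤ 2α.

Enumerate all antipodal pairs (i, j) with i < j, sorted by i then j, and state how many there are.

α = atan 0.45 = 24.23°;  2α = 48.46°
n_0 = (-0.7383, +0.6745)
n_1 = (-0.9031, -0.4295)
n_2 = (-0.2277, -0.9737)
n_3 = (+0.4754, -0.8798)
n_4 = (+0.9147, -0.4041)
n_5 = (+0.7115, +0.7026)
  (0,1): δ = 112.15°  ·
  (0,2): δ = 60.75°  ·
  (0,3): δ = 19.21°  ✓
  (0,4): δ = 18.58°  ✓
  (0,5): δ = 87.05°  ·
  (1,2): δ = 128.60°  ·
  (1,3): δ = 87.05°  ·
  (1,4): δ = 49.27°  ·
  (1,5): δ = 19.20°  ✓
  (2,3): δ = 138.45°  ·
  (2,4): δ = 100.67°  ·
  (2,5): δ = 32.20°  ✓
  (3,4): δ = 142.22°  ·
  (3,5): δ = 73.74°  ·
  (4,5): δ = 111.53°  ·
antipodal pairs: 4

count = 4; pairs: (0,3), (0,4), (1,5), (2,5)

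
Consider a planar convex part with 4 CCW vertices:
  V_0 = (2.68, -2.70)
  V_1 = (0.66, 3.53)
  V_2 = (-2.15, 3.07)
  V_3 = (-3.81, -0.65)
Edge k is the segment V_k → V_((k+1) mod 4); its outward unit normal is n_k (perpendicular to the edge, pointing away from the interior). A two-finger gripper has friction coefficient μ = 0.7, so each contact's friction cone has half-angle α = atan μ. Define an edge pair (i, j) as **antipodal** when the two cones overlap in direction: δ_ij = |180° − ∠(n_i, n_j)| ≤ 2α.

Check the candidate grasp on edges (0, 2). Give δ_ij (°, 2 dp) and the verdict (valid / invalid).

α = atan 0.7 = 34.99°;  2α = 69.98°
edge 0: e_0 = (-2.02, +6.23);  n_0 = (+0.9512, +0.3084)
edge 2: e_2 = (-1.66, -3.72);  n_2 = (-0.9132, +0.4075)
∠(n_0, n_2) = 137.99°
δ = |180° − 137.99°| = 42.01°
42.01° ≤ 2α = 69.98°  →  valid

δ = 42.01°, valid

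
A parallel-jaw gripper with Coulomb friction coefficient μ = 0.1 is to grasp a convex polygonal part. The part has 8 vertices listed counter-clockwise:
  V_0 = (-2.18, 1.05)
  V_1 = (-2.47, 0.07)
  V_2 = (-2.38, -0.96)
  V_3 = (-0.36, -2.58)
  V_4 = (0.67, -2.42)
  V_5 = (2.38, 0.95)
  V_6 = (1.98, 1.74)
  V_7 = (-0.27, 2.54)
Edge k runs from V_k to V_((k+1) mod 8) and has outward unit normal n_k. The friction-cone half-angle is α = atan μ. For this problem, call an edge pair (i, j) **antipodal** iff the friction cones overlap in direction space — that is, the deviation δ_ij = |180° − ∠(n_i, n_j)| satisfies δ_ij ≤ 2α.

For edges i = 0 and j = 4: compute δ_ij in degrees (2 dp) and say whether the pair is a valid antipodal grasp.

α = atan 0.1 = 5.71°;  2α = 11.42°
edge 0: e_0 = (-0.29, -0.98);  n_0 = (-0.9589, +0.2838)
edge 4: e_4 = (+1.71, +3.37);  n_4 = (+0.8918, -0.4525)
∠(n_0, n_4) = 169.58°
δ = |180° − 169.58°| = 10.42°
10.42° ≤ 2α = 11.42°  →  valid

δ = 10.42°, valid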